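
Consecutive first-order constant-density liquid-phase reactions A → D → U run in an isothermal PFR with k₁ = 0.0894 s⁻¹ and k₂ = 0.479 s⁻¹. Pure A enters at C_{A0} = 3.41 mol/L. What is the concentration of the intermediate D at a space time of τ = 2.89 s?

0.408 mol/L

The intermediate concentration in a first-order A→B→C sequence is C_D = k₁C_{A0}(e^(−k₁τ) − e^(−k₂τ))/(k₂−k₁).
e^(−k₁τ) = e^(−0.0894×2.89) = e^(−0.2584) = 0.7723; e^(−k₂τ) = e^(−1.384) = 0.2505.
C_D = 0.0894×3.41/(0.479−0.0894) × (0.7723−0.2505) = 0.7825×0.5218 = 0.4083 mol/L.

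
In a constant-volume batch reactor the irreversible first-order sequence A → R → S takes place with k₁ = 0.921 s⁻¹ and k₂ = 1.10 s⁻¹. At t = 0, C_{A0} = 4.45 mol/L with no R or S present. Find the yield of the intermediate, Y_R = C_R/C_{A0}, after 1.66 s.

Solving the coupled first-order balances gives C_R(t) = [k₁/(k₂−k₁)]·C_{A0}·(e^(−k₁t) − e^(−k₂t)).
e^(−k₁t) = e^(−0.921×1.66) = e^(−1.529) = 0.2168; e^(−k₂t) = e^(−1.826) = 0.1611.
C_R = 0.921×4.45/(1.10−0.921) × (0.2168−0.1611) = 22.90×0.05573 = 1.276 mol/L.
Y_R = C_R/C_{A0} = 1.276/4.45 = 0.287.

0.287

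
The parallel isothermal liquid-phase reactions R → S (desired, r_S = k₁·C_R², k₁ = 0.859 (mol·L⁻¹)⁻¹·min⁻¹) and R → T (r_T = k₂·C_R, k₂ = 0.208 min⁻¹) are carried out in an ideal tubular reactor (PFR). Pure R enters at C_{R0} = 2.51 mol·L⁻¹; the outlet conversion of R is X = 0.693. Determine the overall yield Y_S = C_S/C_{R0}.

0.597

C_R = C_{R0}(1−X) = 0.7706 mol·L⁻¹.
Along a PFR/batch, dC_T/dC_R = −r_T/(r_S+r_T) = −k₂/(k₂+k₁·C_R).
Integrating from C_{R0} to C_R: C_T = (0.208/0.859)·ln[(0.208+0.859·2.51)/(0.208+0.859·0.771)] = 0.2421·ln(2.364/0.8699) = 0.2421 mol·L⁻¹.
Then C_S = (C_{R0}−C_R) − C_T = 1.739 − 0.2421 = 1.497 mol·L⁻¹.
Y_S = C_S/C_{R0} = 1.497/2.51 = 0.597.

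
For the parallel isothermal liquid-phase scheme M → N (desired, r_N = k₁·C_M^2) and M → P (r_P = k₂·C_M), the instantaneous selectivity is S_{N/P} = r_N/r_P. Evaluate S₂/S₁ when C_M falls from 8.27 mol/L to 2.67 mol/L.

S_{N/P} = (k₁/k₂)·C_M, so S₂/S₁ = (C_{M,2}/C_{M,1}).
= 2.67/8.27 = 0.323.

0.323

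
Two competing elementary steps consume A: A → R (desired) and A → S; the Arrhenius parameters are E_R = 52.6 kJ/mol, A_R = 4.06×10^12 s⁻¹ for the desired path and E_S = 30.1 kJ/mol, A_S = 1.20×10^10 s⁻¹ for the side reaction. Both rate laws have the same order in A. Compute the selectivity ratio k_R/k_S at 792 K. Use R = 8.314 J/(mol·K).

With equal orders, S_{R/S} = k_R/k_S = (A_R/A_S)·exp[(E_S−E_R)/(RT)].
(E_S−E_R)/(RT) = (30.1−52.6)×10³/(8.314×792) = -22500/6585 = -3.417.
k_R/k_S = (4.06×10^12/1.20×10^10)·exp(-3.417) = 338.3 × 0.03281 = 11.1.
Since E_R > E_S, raising the temperature improves selectivity toward R.

11.1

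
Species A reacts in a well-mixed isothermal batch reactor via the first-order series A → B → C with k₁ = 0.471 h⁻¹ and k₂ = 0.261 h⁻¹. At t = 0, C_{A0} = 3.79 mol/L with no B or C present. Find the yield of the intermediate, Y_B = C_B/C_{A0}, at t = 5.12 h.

For first-order series with pure A initially, C_B(t) = k₁C_{A0}/(k₂−k₁)·(e^(−k₁t) − e^(−k₂t)).
e^(−k₁t) = e^(−0.471×5.12) = e^(−2.412) = 0.08968; e^(−k₂t) = e^(−1.336) = 0.2628.
C_B = 0.471×3.79/(0.261−0.471) × (0.08968−0.2628) = (-8.500)×(-0.1731) = 1.472 mol/L.
Y_B = C_B/C_{A0} = 1.472/3.79 = 0.388.

0.388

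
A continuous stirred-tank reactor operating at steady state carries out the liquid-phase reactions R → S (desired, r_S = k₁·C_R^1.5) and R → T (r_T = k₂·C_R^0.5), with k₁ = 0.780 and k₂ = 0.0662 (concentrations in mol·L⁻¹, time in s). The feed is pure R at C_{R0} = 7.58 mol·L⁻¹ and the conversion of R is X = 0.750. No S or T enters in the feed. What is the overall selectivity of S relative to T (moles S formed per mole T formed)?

Exit C_R = C_{R0}(1−X) = 7.58×0.250 = 1.895 mol·L⁻¹.
Rates in a CSTR are evaluated at the outlet concentration: r_S = 0.780×1.895^1.5 = 2.035, r_T = 0.0662×1.895^0.5 = 0.09113.
Overall selectivity = C_S/C_T = r_Sτ/(r_Tτ) = r_S/r_T = 22.3.

22.3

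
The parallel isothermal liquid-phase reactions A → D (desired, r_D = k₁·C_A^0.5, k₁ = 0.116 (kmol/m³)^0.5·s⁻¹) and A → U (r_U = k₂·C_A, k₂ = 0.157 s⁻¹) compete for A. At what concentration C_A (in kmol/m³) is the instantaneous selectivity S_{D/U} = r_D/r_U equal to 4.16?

0.0315 kmol/m³

S_{D/U} = (k₁/k₂)·C_A^-0.5 ⇒ C_A = (S·k₂/k₁)^(-2).
= (4.16×0.157/0.116)^(-2) = (5.630)^(-2) = 0.0315 kmol/m³.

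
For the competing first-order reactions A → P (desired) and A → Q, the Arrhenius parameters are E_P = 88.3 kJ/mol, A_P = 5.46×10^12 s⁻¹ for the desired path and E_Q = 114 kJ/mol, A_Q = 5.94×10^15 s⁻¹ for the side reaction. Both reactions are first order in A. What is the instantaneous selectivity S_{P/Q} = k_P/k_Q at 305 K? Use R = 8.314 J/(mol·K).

Since both paths have the same order in A, the concentration cancels and S_{P/Q} = k_P/k_Q = (A_P/A_Q)·exp[(E_Q−E_P)/(RT)].
(E_Q−E_P)/(RT) = (114−88.3)×10³/(8.314×305) = 25700/2536 = 10.13.
k_P/k_Q = (5.46×10^12/5.94×10^15)·exp(10.13) = 9.192×10^-4 × 25210 = 23.2.

23.2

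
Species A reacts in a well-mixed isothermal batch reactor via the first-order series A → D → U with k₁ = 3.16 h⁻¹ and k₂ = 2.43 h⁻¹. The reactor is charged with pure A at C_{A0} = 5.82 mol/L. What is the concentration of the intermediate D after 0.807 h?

1.58 mol/L

For first-order series with pure A initially, C_D(t) = k₁C_{A0}/(k₂−k₁)·(e^(−k₁t) − e^(−k₂t)).
e^(−k₁t) = e^(−3.16×0.807) = e^(−2.550) = 0.07807; e^(−k₂t) = e^(−1.961) = 0.1407.
C_D = 3.16×5.82/(2.43−3.16) × (0.07807−0.1407) = (-25.19)×(-0.06264) = 1.578 mol/L.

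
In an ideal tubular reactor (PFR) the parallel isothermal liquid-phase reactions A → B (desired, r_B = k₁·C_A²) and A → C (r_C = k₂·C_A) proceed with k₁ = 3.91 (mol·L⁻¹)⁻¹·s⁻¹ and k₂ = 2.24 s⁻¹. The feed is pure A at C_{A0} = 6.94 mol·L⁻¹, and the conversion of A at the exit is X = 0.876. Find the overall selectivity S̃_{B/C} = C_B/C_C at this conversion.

C_A = C_{A0}(1−X) = 0.8606 mol·L⁻¹.
Along a PFR/batch, dC_C/dC_A = −r_C/(r_B+r_C) = −k₂/(k₂+k₁·C_A).
Integrating from C_{A0} to C_A: C_C = (2.24/3.91)·ln[(2.24+3.91·6.94)/(2.24+3.91·0.861)] = 0.5729·ln(29.38/5.605) = 0.9490 mol·L⁻¹.
Then C_B = (C_{A0}−C_A) − C_C = 6.079 − 0.9490 = 5.130 mol·L⁻¹.
S̃_{B/C} = C_B/C_C = 5.130/0.9490 = 5.41.

5.41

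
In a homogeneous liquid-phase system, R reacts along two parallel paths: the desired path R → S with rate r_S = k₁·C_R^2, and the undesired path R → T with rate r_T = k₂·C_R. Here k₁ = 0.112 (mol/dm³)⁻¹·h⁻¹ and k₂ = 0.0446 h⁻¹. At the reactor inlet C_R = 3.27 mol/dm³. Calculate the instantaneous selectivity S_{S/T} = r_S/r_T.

8.21

S_{S/T} = r_S/r_T = (k₁·C_R^2)/(k₂·C_R) = (k₁/k₂)·C_R.
= (0.112×3.270^2) / (0.0446×3.270) = 1.198/0.1458 = 8.21.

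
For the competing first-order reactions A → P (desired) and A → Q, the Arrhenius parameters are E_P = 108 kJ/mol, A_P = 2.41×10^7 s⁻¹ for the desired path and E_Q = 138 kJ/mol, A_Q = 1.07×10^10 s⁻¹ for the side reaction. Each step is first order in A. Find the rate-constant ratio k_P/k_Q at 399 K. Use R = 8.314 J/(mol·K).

Since both paths have the same order in A, the concentration cancels and S_{P/Q} = k_P/k_Q = (A_P/A_Q)·exp[(E_Q−E_P)/(RT)].
(E_Q−E_P)/(RT) = (138−108)×10³/(8.314×399) = 30000/3317 = 9.044.
k_P/k_Q = (2.41×10^7/1.07×10^10)·exp(9.044) = 0.002252 × 8464 = 19.1.

19.1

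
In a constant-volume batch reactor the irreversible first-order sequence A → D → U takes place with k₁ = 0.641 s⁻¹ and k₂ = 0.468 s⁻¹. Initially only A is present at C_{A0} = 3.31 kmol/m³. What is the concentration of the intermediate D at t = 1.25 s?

1.33 kmol/m³

For first-order series with pure A initially, C_D(t) = k₁C_{A0}/(k₂−k₁)·(e^(−k₁t) − e^(−k₂t)).
e^(−k₁t) = e^(−0.641×1.25) = e^(−0.8013) = 0.4488; e^(−k₂t) = e^(−0.5850) = 0.5571.
C_D = 0.641×3.31/(0.468−0.641) × (0.4488−0.5571) = (-12.26)×(-0.1083) = 1.329 kmol/m³.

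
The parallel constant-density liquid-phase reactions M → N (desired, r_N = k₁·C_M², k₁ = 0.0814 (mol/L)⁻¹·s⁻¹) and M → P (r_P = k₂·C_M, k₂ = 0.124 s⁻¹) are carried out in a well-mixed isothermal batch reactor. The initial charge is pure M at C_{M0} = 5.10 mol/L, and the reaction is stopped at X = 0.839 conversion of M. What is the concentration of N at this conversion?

C_M = C_{M0}(1−X) = 0.8211 mol/L.
Along a PFR/batch, dC_P/dC_M = −r_P/(r_N+r_P) = −k₂/(k₂+k₁·C_M).
Integrating from C_{M0} to C_M: C_P = (0.124/0.0814)·ln[(0.124+0.0814·5.10)/(0.124+0.0814·0.821)] = 1.523·ln(0.5391/0.1908) = 1.582 mol/L.
Then C_N = (C_{M0}−C_M) − C_P = 4.279 − 1.582 = 2.697 mol/L.

2.70 mol/L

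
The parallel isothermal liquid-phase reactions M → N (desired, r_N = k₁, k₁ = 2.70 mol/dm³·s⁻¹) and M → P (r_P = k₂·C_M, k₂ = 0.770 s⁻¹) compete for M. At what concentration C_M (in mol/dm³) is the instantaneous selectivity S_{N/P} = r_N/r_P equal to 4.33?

0.810 mol/dm³

S_{N/P} = (k₁/k₂)·C_M⁻¹ ⇒ C_M = (S·k₂/k₁)^(-1).
= (4.33×0.770/2.70)^(-1) = (1.235)^(-1) = 0.810 mol/dm³.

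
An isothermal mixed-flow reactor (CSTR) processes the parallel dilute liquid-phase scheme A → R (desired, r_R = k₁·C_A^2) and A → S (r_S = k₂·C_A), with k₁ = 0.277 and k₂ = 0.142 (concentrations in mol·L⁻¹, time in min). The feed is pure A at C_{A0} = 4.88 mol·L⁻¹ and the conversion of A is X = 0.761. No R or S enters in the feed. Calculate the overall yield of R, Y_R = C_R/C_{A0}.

0.529

Exit C_A = C_{A0}(1−X) = 4.88×0.239 = 1.166 mol·L⁻¹.
Rates in a CSTR are evaluated at the outlet concentration: r_R = 0.277×1.166^2 = 0.3768, r_S = 0.142×1.166 = 0.1656.
Fraction of consumed A going to R: r_R/(r_R+r_S) = 0.6947.
C_R = 0.6947·C_{A0}·X = 0.6947×4.88×0.761 = 2.58 mol·L⁻¹; Y_R = C_R/C_{A0} = 0.529.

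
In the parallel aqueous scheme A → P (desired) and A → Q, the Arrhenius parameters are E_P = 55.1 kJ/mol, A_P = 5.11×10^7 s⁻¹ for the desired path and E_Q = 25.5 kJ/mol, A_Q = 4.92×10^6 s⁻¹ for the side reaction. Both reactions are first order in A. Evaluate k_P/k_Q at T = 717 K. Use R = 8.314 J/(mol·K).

0.0724

Since both paths have the same order in A, the concentration cancels and S_{P/Q} = k_P/k_Q = (A_P/A_Q)·exp[(E_Q−E_P)/(RT)].
(E_Q−E_P)/(RT) = (25.5−55.1)×10³/(8.314×717) = -29600/5961 = -4.965.
k_P/k_Q = (5.11×10^7/4.92×10^6)·exp(-4.965) = 10.39 × 0.006974 = 0.0724.
Since E_P > E_Q, raising the temperature improves selectivity toward P.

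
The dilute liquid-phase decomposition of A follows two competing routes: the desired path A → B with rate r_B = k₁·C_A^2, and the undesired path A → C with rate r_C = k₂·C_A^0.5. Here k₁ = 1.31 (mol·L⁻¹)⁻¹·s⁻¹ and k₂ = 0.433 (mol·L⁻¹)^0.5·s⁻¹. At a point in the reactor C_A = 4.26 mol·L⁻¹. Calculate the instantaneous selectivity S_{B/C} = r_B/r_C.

S_{B/C} = r_B/r_C = (k₁·C_A^2)/(k₂·C_A^0.5) = (k₁/k₂)·C_A^1.5.
= (1.31×4.260^2) / (0.433×4.260^0.5) = 23.77/0.8937 = 26.6.
Since the desired path is higher order in A, keeping C_A high (PFR or concentrated feed) favours B.

26.6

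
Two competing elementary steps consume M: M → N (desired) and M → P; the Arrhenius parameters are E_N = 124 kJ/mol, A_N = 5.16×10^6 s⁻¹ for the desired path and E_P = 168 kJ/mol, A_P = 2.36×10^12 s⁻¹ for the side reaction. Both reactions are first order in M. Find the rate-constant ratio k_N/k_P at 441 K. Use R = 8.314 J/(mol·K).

0.356

Since both paths have the same order in M, the concentration cancels and S_{N/P} = k_N/k_P = (A_N/A_P)·exp[(E_P−E_N)/(RT)].
(E_P−E_N)/(RT) = (168−124)×10³/(8.314×441) = 44000/3666 = 12.00.
k_N/k_P = (5.16×10^6/2.36×10^12)·exp(12.00) = 2.186×10^-6 × 1.629×10^5 = 0.356.
Since E_N < E_P, lowering the temperature improves selectivity toward N.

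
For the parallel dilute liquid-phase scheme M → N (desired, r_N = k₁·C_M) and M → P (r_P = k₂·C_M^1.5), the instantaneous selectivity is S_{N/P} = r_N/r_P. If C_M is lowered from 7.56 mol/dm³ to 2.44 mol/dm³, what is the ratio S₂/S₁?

1.76

S_{N/P} = (k₁/k₂)·C_M^-0.5, so S₂/S₁ = (C_{M,2}/C_{M,1})^-0.5.
= (2.44/7.56)^(-0.5) = (0.3228)^(-0.5) = 1.76.
Selectivity toward N rises as C_M falls — low-concentration operation is favoured.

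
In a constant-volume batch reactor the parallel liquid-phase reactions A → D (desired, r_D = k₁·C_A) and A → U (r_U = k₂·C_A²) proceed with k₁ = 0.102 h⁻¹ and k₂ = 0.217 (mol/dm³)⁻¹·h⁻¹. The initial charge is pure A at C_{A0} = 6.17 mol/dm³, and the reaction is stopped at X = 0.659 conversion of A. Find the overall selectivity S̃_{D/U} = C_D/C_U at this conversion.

C_A = C_{A0}(1−X) = 2.104 mol/dm³.
Along a PFR/batch, dC_D/dC_A = −r_D/(r_D+r_U) = −k₁/(k₁+k₂·C_A).
Integrating from C_{A0} to C_A: C_D = (0.102/0.217)·ln[(0.102+0.217·6.17)/(0.102+0.217·2.10)] = 0.4700·ln(1.441/0.5586) = 0.4454 mol/dm³.
C_U = (C_{A0}−C_A)−C_D = 3.621 mol/dm³; S̃_{D/U} = 0.4454/3.621 = 0.123.

0.123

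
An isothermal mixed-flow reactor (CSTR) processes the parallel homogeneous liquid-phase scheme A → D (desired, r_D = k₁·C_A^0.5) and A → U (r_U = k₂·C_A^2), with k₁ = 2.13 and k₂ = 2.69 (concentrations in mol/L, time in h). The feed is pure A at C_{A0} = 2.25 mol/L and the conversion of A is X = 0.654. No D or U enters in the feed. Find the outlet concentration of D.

0.788 mol/L

Exit C_A = C_{A0}(1−X) = 2.25×0.346 = 0.7785 mol/L.
Rates in a CSTR are evaluated at the outlet concentration: r_D = 2.13×0.7785^0.5 = 1.879, r_U = 2.69×0.7785^2 = 1.630.
Fraction of consumed A going to D: r_D/(r_D+r_U) = 0.5355.
C_D = 0.5355·C_{A0}·X = 0.5355×2.25×0.654 = 0.788 mol/L.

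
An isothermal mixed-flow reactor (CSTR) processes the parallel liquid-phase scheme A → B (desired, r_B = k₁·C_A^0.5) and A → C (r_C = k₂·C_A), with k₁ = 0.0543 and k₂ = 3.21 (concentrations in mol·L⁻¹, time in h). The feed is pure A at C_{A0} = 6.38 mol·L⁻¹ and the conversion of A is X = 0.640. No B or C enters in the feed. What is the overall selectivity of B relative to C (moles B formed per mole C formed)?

0.0112

Exit C_A = C_{A0}(1−X) = 6.38×0.360 = 2.297 mol·L⁻¹.
A CSTR operates uniformly at the exit composition, giving r_B = 0.08229 and r_C = 7.373 (each k·C_A^n at C_A = 2.297).
Overall selectivity = C_B/C_C = r_Bτ/(r_Cτ) = r_B/r_C = 0.0112.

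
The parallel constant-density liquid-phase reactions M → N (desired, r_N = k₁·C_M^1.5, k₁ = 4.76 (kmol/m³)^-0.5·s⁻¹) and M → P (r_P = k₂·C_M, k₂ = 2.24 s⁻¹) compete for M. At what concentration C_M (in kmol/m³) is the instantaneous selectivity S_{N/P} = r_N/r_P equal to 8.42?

S_{N/P} = (k₁/k₂)·C_M^0.5 ⇒ C_M = (S·k₂/k₁)^(2).
= (8.42×2.24/4.76)^(2) = (3.962)^(2) = 15.7 kmol/m³.

15.7 kmol/m³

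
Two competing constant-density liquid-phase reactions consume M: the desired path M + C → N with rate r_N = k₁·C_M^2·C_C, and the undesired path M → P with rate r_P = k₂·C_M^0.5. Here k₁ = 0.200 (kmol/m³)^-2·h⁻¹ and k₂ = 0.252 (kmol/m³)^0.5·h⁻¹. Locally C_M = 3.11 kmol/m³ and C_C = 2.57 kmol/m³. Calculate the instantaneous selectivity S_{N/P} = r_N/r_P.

S_{N/P} = r_N/r_P = (k₁·C_M^2·C_C)/(k₂·C_M^0.5) = (k₁/k₂)·C_M^1.5·C_C.
= (0.200×3.110^2×2.570) / (0.252×3.110^0.5) = 4.971/0.4444 = 11.2.

11.2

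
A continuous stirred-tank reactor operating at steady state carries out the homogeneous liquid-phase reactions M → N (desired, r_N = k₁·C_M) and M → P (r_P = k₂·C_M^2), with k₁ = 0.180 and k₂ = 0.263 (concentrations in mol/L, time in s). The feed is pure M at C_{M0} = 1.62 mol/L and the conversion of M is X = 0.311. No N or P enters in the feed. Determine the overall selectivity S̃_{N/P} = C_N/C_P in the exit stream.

0.613

Exit C_M = C_{M0}(1−X) = 1.62×0.689 = 1.116 mol/L.
In a CSTR the entire volume is at exit conditions, so r_N = 0.180×1.116 = 0.2009 and r_P = 0.263×1.116^2 = 0.3277.
Overall selectivity = C_N/C_P = r_Nτ/(r_Pτ) = r_N/r_P = 0.613.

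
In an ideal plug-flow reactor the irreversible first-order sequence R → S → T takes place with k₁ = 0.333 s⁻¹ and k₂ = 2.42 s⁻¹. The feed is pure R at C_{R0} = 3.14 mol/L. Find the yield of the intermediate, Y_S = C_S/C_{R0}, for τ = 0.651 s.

For first-order series with pure R initially, C_S(τ) = k₁C_{R0}/(k₂−k₁)·(e^(−k₁τ) − e^(−k₂τ)).
e^(−k₁τ) = e^(−0.333×0.651) = e^(−0.2168) = 0.8051; e^(−k₂τ) = e^(−1.575) = 0.2069.
C_S = 0.333×3.14/(2.42−0.333) × (0.8051−0.2069) = 0.5010×0.5982 = 0.2997 mol/L.
Y_S = C_S/C_{R0} = 0.2997/3.14 = 0.0954.

0.0954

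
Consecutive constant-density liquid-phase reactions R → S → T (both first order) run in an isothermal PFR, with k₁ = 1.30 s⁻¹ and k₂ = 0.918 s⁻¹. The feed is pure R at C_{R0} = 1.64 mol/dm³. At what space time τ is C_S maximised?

The intermediate peaks when r₁ = r₂, i.e. k₁e^(−k₁τ) = k₂e^(−k₂τ), giving τ_opt = ln(k₂/k₁)/(k₂−k₁).
= ln(0.918/1.30)/(0.918−1.30) = ln(0.7062)/-0.3820 = -0.3479/-0.3820 = 0.911 s.

0.911 s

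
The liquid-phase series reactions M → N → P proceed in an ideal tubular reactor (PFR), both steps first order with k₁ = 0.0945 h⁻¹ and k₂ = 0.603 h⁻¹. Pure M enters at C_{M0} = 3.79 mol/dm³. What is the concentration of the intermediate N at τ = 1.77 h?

0.354 mol/dm³

Solving the coupled first-order balances gives C_N(τ) = [k₁/(k₂−k₁)]·C_{M0}·(e^(−k₁τ) − e^(−k₂τ)).
e^(−k₁τ) = e^(−0.0945×1.77) = e^(−0.1673) = 0.8460; e^(−k₂τ) = e^(−1.067) = 0.3439.
C_N = 0.0945×3.79/(0.603−0.0945) × (0.8460−0.3439) = 0.7043×0.5020 = 0.3536 mol/dm³.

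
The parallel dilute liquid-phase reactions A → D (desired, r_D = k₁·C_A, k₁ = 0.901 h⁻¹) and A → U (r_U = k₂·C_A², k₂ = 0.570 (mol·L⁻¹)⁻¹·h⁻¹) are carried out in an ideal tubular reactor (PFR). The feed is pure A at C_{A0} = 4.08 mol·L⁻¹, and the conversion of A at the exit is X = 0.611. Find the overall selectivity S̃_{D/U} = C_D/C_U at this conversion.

C_A = C_{A0}(1−X) = 1.587 mol·L⁻¹.
Along a PFR/batch, dC_D/dC_A = −r_D/(r_D+r_U) = −k₁/(k₁+k₂·C_A).
Integrating from C_{A0} to C_A: C_D = (0.901/0.570)·ln[(0.901+0.570·4.08)/(0.901+0.570·1.59)] = 1.581·ln(3.227/1.806) = 0.9176 mol·L⁻¹.
C_U = (C_{A0}−C_A)−C_D = 1.575 mol·L⁻¹; S̃_{D/U} = 0.9176/1.575 = 0.583.

0.583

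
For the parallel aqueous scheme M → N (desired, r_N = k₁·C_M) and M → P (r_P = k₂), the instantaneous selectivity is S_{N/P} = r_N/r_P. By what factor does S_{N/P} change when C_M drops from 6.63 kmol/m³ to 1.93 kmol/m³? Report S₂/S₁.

0.291

S_{N/P} = (k₁/k₂)·C_M, so S₂/S₁ = (C_{M,2}/C_{M,1}).
= 1.93/6.63 = 0.291.
Selectivity toward N falls as C_M falls — high-concentration operation is favoured.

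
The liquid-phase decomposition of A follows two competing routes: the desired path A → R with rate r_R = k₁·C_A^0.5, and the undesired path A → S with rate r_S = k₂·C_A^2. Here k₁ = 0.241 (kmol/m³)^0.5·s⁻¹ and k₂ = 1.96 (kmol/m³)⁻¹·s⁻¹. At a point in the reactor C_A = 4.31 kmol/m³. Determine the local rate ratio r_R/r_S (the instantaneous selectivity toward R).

0.0137

S_{R/S} = r_R/r_S = (k₁·C_A^0.5)/(k₂·C_A^2) = (k₁/k₂)·C_A^-1.5.
= (0.241×4.310^0.5) / (1.96×4.310^2) = 0.5003/36.41 = 0.0137.
The undesired path is higher order in A, so low C_A (CSTR or dilute feed) favours R.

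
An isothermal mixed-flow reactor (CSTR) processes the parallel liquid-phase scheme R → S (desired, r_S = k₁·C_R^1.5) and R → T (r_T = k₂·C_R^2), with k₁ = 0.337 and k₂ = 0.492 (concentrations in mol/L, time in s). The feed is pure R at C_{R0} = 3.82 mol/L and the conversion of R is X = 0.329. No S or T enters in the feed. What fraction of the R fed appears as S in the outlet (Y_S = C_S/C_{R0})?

0.0986

Exit C_R = C_{R0}(1−X) = 3.82×0.671 = 2.563 mol/L.
In a CSTR the entire volume is at exit conditions, so r_S = 0.337×2.563^1.5 = 1.383 and r_T = 0.492×2.563^2 = 3.232.
Fraction of consumed R going to S: r_S/(r_S+r_T) = 0.2996.
C_S = 0.2996·C_{R0}·X = 0.2996×3.82×0.329 = 0.377 mol/L; Y_S = C_S/C_{R0} = 0.0986.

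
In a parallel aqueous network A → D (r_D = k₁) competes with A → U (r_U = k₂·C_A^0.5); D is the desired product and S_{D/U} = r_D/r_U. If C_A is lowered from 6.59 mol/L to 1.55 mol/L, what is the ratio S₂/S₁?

S_{D/U} = (k₁/k₂)·C_A^-0.5, so S₂/S₁ = (C_{A,2}/C_{A,1})^-0.5.
= (1.55/6.59)^(-0.5) = (0.2352)^(-0.5) = 2.06.

2.06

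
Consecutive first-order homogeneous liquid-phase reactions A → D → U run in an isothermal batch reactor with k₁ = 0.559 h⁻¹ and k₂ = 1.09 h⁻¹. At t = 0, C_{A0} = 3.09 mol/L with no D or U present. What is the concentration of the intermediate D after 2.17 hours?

0.662 mol/L

The intermediate concentration in a first-order A→B→C sequence is C_D = k₁C_{A0}(e^(−k₁t) − e^(−k₂t))/(k₂−k₁).
e^(−k₁t) = e^(−0.559×2.17) = e^(−1.213) = 0.2973; e^(−k₂t) = e^(−2.365) = 0.09392.
C_D = 0.559×3.09/(1.09−0.559) × (0.2973−0.09392) = 3.253×0.2034 = 0.6616 mol/L.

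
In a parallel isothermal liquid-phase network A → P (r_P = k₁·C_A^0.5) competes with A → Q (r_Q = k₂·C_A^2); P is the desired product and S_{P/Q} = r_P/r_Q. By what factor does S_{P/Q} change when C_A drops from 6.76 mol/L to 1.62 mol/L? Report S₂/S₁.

S_{P/Q} = (k₁/k₂)·C_A^-1.5, so S₂/S₁ = (C_{A,2}/C_{A,1})^-1.5.
= (1.62/6.76)^(-1.5) = (0.2396)^(-1.5) = 8.52.

8.52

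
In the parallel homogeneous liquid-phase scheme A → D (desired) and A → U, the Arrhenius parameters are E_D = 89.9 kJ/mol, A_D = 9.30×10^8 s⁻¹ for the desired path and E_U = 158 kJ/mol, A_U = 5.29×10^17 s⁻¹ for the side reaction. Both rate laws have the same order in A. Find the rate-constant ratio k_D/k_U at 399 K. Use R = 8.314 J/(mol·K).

1.45

k_D/k_U = (A_D/A_U)·exp[−(E_D−E_U)/(RT)] = (A_D/A_U)·exp[(E_U−E_D)/(RT)].
(E_U−E_D)/(RT) = (158−89.9)×10³/(8.314×399) = 68100/3317 = 20.53.
k_D/k_U = (9.30×10^8/5.29×10^17)·exp(20.53) = 1.758×10^-9 × 8.233×10^8 = 1.45.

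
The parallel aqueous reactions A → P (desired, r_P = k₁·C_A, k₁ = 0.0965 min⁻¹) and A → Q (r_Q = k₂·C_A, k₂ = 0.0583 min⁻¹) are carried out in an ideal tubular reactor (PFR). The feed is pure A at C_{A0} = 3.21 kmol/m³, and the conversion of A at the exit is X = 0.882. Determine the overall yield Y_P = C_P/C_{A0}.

C_A = C_{A0}(1−X) = 0.3788 kmol/m³.
Both paths are first order in A, so the instantaneous fraction to P is constant: dC_P/d(−C_A) = k₁/(k₁+k₂) = 0.6234.
C_P = 0.6234·(C_{A0}−C_A) = 0.6234×2.831 = 1.76 kmol/m³.
Y_P = C_P/C_{A0} = 1.765/3.21 = 0.550.

0.550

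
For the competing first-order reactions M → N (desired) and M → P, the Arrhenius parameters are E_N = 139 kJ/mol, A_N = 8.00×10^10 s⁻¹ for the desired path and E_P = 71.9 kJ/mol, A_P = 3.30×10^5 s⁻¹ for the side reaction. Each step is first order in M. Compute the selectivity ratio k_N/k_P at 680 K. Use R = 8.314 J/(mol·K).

1.70

With equal orders, S_{N/P} = k_N/k_P = (A_N/A_P)·exp[(E_P−E_N)/(RT)].
(E_P−E_N)/(RT) = (71.9−139)×10³/(8.314×680) = -67100/5654 = -11.87.
k_N/k_P = (8.00×10^10/3.30×10^5)·exp(-11.87) = 2.424×10^5 × 7.006×10^-6 = 1.70.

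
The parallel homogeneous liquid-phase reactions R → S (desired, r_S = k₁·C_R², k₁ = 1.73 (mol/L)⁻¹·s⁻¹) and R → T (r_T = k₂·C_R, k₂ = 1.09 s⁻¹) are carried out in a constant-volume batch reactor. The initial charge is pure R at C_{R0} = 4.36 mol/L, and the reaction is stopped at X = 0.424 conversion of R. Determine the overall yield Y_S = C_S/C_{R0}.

C_R = C_{R0}(1−X) = 2.511 mol/L.
Along a PFR/batch, dC_T/dC_R = −r_T/(r_S+r_T) = −k₂/(k₂+k₁·C_R).
Integrating from C_{R0} to C_R: C_T = (1.09/1.73)·ln[(1.09+1.73·4.36)/(1.09+1.73·2.51)] = 0.6301·ln(8.633/5.435) = 0.2916 mol/L.
Then C_S = (C_{R0}−C_R) − C_T = 1.849 − 0.2916 = 1.557 mol/L.
Y_S = C_S/C_{R0} = 1.557/4.36 = 0.357.

0.357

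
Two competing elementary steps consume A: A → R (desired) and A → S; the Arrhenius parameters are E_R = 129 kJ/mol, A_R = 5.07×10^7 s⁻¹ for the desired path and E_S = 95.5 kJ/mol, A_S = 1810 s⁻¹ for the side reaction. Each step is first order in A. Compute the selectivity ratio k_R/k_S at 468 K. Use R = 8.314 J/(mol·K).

5.11

Since both paths have the same order in A, the concentration cancels and S_{R/S} = k_R/k_S = (A_R/A_S)·exp[(E_S−E_R)/(RT)].
(E_S−E_R)/(RT) = (95.5−129)×10³/(8.314×468) = -33500/3891 = -8.610.
k_R/k_S = (5.07×10^7/1810)·exp(-8.610) = 28011 × 1.823×10^-4 = 5.11.
Since E_R > E_S, raising the temperature improves selectivity toward R.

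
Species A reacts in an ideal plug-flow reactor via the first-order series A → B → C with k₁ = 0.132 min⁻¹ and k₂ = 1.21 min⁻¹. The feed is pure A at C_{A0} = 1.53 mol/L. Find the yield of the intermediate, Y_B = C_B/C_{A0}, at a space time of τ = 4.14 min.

0.0701

Solving the coupled first-order balances gives C_B(τ) = [k₁/(k₂−k₁)]·C_{A0}·(e^(−k₁τ) − e^(−k₂τ)).
e^(−k₁τ) = e^(−0.132×4.14) = e^(−0.5465) = 0.5790; e^(−k₂τ) = e^(−5.009) = 0.006675.
C_B = 0.132×1.53/(1.21−0.132) × (0.5790−0.006675) = 0.1873×0.5723 = 0.1072 mol/L.
Y_B = C_B/C_{A0} = 0.1072/1.53 = 0.0701.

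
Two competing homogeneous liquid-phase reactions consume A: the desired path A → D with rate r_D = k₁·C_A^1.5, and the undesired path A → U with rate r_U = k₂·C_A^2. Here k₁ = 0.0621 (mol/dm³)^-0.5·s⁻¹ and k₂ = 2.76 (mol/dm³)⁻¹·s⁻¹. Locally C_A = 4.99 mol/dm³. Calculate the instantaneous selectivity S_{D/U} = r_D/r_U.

0.0101

S_{D/U} = r_D/r_U = (k₁·C_A^1.5)/(k₂·C_A^2) = (k₁/k₂)·C_A^-0.5.
= (0.0621×4.990^1.5) / (2.76×4.990^2) = 0.6922/68.72 = 0.0101.
The undesired path is higher order in A, so low C_A (CSTR or dilute feed) favours D.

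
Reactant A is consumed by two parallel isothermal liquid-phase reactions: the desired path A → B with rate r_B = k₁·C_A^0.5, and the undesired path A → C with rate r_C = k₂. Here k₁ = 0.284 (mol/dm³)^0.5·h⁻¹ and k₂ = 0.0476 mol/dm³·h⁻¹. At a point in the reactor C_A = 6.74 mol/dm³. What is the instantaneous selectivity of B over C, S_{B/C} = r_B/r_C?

15.5

S_{B/C} = r_B/r_C = (k₁·C_A^0.5)/(k₂) = (k₁/k₂)·C_A^0.5.
= (0.284×6.740^0.5) / (0.0476) = 0.7373/0.04760 = 15.5.
Since the desired path is higher order in A, keeping C_A high (PFR or concentrated feed) favours B.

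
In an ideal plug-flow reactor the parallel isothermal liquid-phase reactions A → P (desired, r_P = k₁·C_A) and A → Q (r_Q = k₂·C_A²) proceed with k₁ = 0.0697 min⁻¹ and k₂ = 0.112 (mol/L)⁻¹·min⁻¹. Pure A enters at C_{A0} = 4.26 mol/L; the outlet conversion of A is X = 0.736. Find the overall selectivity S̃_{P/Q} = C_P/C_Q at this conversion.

0.256

C_A = C_{A0}(1−X) = 1.125 mol/L.
Along a PFR/batch, dC_P/dC_A = −r_P/(r_P+r_Q) = −k₁/(k₁+k₂·C_A).
Integrating from C_{A0} to C_A: C_P = (0.0697/0.112)·ln[(0.0697+0.112·4.26)/(0.0697+0.112·1.12)] = 0.6223·ln(0.5468/0.1957) = 0.6396 mol/L.
C_Q = (C_{A0}−C_A)−C_P = 2.496 mol/L; S̃_{P/Q} = 0.6396/2.496 = 0.256.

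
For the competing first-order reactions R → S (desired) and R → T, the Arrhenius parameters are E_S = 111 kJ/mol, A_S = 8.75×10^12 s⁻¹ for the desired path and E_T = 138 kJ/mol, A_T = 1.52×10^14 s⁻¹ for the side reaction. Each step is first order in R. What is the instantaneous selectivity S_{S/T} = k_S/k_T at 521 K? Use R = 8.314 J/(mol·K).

k_S/k_T = (A_S/A_T)·exp[−(E_S−E_T)/(RT)] = (A_S/A_T)·exp[(E_T−E_S)/(RT)].
(E_T−E_S)/(RT) = (138−111)×10³/(8.314×521) = 27000/4332 = 6.233.
k_S/k_T = (8.75×10^12/1.52×10^14)·exp(6.233) = 0.05757 × 509.4 = 29.3.

29.3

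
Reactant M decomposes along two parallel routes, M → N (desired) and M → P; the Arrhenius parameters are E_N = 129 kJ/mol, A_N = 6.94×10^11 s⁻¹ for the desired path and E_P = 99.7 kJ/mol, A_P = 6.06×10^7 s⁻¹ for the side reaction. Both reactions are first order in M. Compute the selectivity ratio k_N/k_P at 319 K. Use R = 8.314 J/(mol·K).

With equal orders, S_{N/P} = k_N/k_P = (A_N/A_P)·exp[(E_P−E_N)/(RT)].
(E_P−E_N)/(RT) = (99.7−129)×10³/(8.314×319) = -29300/2652 = -11.05.
k_N/k_P = (6.94×10^11/6.06×10^7)·exp(-11.05) = 11452 × 1.593×10^-5 = 0.182.

0.182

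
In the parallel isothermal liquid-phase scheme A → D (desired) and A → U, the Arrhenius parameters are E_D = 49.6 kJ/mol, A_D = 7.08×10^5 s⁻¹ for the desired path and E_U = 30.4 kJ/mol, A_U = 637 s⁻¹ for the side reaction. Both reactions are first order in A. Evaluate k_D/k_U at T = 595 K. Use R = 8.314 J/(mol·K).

Since both paths have the same order in A, the concentration cancels and S_{D/U} = k_D/k_U = (A_D/A_U)·exp[(E_U−E_D)/(RT)].
(E_U−E_D)/(RT) = (30.4−49.6)×10³/(8.314×595) = -19200/4947 = -3.881.
k_D/k_U = (7.08×10^5/637)·exp(-3.881) = 1111 × 0.02062 = 22.9.
Since E_D > E_U, raising the temperature improves selectivity toward D.

22.9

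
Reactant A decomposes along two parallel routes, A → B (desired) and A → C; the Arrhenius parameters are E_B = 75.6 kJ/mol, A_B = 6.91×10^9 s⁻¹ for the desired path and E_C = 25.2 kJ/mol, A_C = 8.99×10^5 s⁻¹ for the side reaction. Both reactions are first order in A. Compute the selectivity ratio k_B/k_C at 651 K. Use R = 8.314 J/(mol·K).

With equal orders, S_{B/C} = k_B/k_C = (A_B/A_C)·exp[(E_C−E_B)/(RT)].
(E_C−E_B)/(RT) = (25.2−75.6)×10³/(8.314×651) = -50400/5412 = -9.312.
k_B/k_C = (6.91×10^9/8.99×10^5)·exp(-9.312) = 7686 × 9.034×10^-5 = 0.694.

0.694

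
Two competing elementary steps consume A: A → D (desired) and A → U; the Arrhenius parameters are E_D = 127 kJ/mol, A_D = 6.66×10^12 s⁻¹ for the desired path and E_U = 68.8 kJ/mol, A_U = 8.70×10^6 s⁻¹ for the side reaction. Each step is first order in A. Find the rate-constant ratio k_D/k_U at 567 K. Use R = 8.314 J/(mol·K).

3.33

Since both paths have the same order in A, the concentration cancels and S_{D/U} = k_D/k_U = (A_D/A_U)·exp[(E_U−E_D)/(RT)].
(E_U−E_D)/(RT) = (68.8−127)×10³/(8.314×567) = -58200/4714 = -12.35.
k_D/k_U = (6.66×10^12/8.70×10^6)·exp(-12.35) = 7.655×10^5 × 4.347×10^-6 = 3.33.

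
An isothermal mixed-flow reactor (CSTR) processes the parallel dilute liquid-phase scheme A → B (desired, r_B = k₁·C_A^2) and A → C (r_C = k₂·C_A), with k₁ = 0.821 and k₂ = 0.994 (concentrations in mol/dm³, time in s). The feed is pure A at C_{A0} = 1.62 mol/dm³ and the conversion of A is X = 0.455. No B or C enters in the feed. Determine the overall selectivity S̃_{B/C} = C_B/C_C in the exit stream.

Exit C_A = C_{A0}(1−X) = 1.62×0.545 = 0.8829 mol/dm³.
In a CSTR the entire volume is at exit conditions, so r_B = 0.821×0.8829^2 = 0.6400 and r_C = 0.994×0.8829 = 0.8776.
Overall selectivity = C_B/C_C = r_Bτ/(r_Cτ) = r_B/r_C = 0.729.

0.729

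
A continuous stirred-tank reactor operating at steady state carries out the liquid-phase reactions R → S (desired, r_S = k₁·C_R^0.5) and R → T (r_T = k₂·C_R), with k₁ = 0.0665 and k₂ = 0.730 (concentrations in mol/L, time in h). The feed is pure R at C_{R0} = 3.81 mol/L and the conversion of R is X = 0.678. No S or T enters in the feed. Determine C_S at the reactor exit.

0.196 mol/L

Exit C_R = C_{R0}(1−X) = 3.81×0.322 = 1.227 mol/L.
In a CSTR the entire volume is at exit conditions, so r_S = 0.0665×1.227^0.5 = 0.07366 and r_T = 0.730×1.227 = 0.8956.
Fraction of consumed R going to S: r_S/(r_S+r_T) = 0.07599.
C_S = 0.07599·C_{R0}·X = 0.07599×3.81×0.678 = 0.196 mol/L.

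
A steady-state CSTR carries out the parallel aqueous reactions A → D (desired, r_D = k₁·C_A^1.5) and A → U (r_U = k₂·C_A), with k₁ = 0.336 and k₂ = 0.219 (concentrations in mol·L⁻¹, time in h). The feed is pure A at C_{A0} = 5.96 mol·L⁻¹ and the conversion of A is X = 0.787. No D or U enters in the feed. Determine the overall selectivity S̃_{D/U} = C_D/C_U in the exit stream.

1.73

Exit C_A = C_{A0}(1−X) = 5.96×0.213 = 1.269 mol·L⁻¹.
Rates in a CSTR are evaluated at the outlet concentration: r_D = 0.336×1.269^1.5 = 0.4806, r_U = 0.219×1.269 = 0.2780.
Overall selectivity = C_D/C_U = r_Dτ/(r_Uτ) = r_D/r_U = 1.73.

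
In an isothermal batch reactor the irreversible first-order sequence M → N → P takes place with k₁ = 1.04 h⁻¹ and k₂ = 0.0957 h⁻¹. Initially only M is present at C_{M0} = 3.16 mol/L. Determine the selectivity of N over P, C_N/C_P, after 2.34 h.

6.10

For first-order series with pure M initially, C_N(t) = k₁C_{M0}/(k₂−k₁)·(e^(−k₁t) − e^(−k₂t)).
e^(−k₁t) = e^(−1.04×2.34) = e^(−2.434) = 0.08772; e^(−k₂t) = e^(−0.2239) = 0.7994.
C_N = 1.04×3.16/(0.0957−1.04) × (0.08772−0.7994) = (-3.480)×(-0.7116) = 2.477 mol/L.
C_M = C_{M0}e^(−k₁t) = 0.2772 mol/L, so C_P = C_{M0}−C_M−C_N = 0.4061 mol/L; C_N/C_P = 6.10.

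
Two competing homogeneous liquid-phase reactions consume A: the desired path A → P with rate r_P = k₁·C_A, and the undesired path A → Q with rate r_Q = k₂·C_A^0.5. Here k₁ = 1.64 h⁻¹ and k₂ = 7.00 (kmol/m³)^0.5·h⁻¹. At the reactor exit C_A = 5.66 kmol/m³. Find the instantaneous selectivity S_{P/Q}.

0.557

S_{P/Q} = r_P/r_Q = (k₁·C_A)/(k₂·C_A^0.5) = (k₁/k₂)·C_A^0.5.
= (1.64×5.660) / (7.00×5.660^0.5) = 9.282/16.65 = 0.557.
Since the desired path is higher order in A, keeping C_A high (PFR or concentrated feed) favours P.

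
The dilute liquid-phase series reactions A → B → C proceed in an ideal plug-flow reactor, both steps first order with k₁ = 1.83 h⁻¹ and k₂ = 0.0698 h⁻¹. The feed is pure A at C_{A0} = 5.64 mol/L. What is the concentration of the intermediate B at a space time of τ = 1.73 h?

Solving the coupled first-order balances gives C_B(τ) = [k₁/(k₂−k₁)]·C_{A0}·(e^(−k₁τ) − e^(−k₂τ)).
e^(−k₁τ) = e^(−1.83×1.73) = e^(−3.166) = 0.04218; e^(−k₂τ) = e^(−0.1208) = 0.8863.
C_B = 1.83×5.64/(0.0698−1.83) × (0.04218−0.8863) = (-5.864)×(-0.8441) = 4.949 mol/L.

4.95 mol/L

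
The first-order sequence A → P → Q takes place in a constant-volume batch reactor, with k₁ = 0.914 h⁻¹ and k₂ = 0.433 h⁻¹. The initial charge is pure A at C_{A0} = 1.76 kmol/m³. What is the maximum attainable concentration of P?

Evaluating C_P at t_opt = ln(k₂/k₁)/(k₂−k₁) gives C_{P,max}/C_{A0} = (k₁/k₂)^[k₂/(k₂−k₁)].
= (0.914/0.433)^(0.433/(0.433−0.914)) = (2.111)^(-0.9002) = 0.5104.
C_{P,max} = 0.5104×1.76 = 0.898 kmol/m³.

0.898 kmol/m³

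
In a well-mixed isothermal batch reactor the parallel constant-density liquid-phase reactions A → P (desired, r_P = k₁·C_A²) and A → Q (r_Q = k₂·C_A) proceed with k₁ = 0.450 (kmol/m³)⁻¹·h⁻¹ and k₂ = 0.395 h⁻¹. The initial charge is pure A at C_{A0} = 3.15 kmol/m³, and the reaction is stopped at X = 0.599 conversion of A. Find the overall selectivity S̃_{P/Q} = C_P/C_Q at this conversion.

C_A = C_{A0}(1−X) = 1.263 kmol/m³.
Along a PFR/batch, dC_Q/dC_A = −r_Q/(r_P+r_Q) = −k₂/(k₂+k₁·C_A).
Integrating from C_{A0} to C_A: C_Q = (0.395/0.450)·ln[(0.395+0.450·3.15)/(0.395+0.450·1.26)] = 0.8778·ln(1.812/0.9634) = 0.5547 kmol/m³.
Then C_P = (C_{A0}−C_A) − C_Q = 1.887 − 0.5547 = 1.332 kmol/m³.
S̃_{P/Q} = C_P/C_Q = 1.332/0.5547 = 2.40.

2.40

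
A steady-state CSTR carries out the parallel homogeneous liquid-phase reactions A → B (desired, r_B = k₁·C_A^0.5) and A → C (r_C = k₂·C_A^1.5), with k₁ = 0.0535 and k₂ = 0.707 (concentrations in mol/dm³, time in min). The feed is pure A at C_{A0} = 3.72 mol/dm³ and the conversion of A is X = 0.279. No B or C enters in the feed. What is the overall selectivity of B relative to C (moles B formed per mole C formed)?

Exit C_A = C_{A0}(1−X) = 3.72×0.721 = 2.682 mol/dm³.
In a CSTR the entire volume is at exit conditions, so r_B = 0.0535×2.682^0.5 = 0.08762 and r_C = 0.707×2.682^1.5 = 3.106.
Overall selectivity = C_B/C_C = r_Bτ/(r_Cτ) = r_B/r_C = 0.0282.

0.0282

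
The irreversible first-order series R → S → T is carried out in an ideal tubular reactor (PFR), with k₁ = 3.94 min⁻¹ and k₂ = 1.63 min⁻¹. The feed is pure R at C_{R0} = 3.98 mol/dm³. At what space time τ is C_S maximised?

0.382 min

For first-order series the maximum of C_S occurs at τ_opt = ln(k₂/k₁)/(k₂−k₁).
= ln(1.63/3.94)/(1.63−3.94) = ln(0.4137)/-2.310 = -0.8826/-2.310 = 0.382 min.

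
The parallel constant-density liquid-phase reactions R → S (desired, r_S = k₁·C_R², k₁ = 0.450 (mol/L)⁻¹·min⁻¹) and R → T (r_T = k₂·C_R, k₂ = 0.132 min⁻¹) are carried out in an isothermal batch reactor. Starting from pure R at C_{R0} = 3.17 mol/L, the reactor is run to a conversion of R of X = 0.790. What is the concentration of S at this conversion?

C_R = C_{R0}(1−X) = 0.6657 mol/L.
Along a PFR/batch, dC_T/dC_R = −r_T/(r_S+r_T) = −k₂/(k₂+k₁·C_R).
Integrating from C_{R0} to C_R: C_T = (0.132/0.450)·ln[(0.132+0.450·3.17)/(0.132+0.450·0.666)] = 0.2933·ln(1.558/0.4316) = 0.3767 mol/L.
Then C_S = (C_{R0}−C_R) − C_T = 2.504 − 0.3767 = 2.128 mol/L.

2.13 mol/L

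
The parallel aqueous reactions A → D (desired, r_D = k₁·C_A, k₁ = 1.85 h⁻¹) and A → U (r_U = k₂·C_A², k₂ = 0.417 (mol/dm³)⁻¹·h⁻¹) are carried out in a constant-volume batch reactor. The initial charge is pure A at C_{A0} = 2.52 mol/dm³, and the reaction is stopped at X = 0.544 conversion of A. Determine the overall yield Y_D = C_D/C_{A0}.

C_A = C_{A0}(1−X) = 1.149 mol/dm³.
Along a PFR/batch, dC_D/dC_A = −r_D/(r_D+r_U) = −k₁/(k₁+k₂·C_A).
Integrating from C_{A0} to C_A: C_D = (1.85/0.417)·ln[(1.85+0.417·2.52)/(1.85+0.417·1.15)] = 4.436·ln(2.901/2.329) = 0.9737 mol/dm³.
Y_D = C_D/C_{A0} = 0.9737/2.52 = 0.386.

0.386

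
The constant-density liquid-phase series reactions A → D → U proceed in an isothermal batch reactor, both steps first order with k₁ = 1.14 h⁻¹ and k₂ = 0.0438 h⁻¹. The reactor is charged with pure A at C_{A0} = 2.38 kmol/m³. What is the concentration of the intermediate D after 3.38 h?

Solving the coupled first-order balances gives C_D(t) = [k₁/(k₂−k₁)]·C_{A0}·(e^(−k₁t) − e^(−k₂t)).
e^(−k₁t) = e^(−1.14×3.38) = e^(−3.853) = 0.02121; e^(−k₂t) = e^(−0.1480) = 0.8624.
C_D = 1.14×2.38/(0.0438−1.14) × (0.02121−0.8624) = (-2.475)×(-0.8412) = 2.082 kmol/m³.

2.08 kmol/m³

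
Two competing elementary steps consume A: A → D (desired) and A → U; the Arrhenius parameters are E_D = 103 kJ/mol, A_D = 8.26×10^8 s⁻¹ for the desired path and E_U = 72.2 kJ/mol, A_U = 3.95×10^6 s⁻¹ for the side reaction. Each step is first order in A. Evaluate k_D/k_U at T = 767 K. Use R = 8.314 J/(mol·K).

Since both paths have the same order in A, the concentration cancels and S_{D/U} = k_D/k_U = (A_D/A_U)·exp[(E_U−E_D)/(RT)].
(E_U−E_D)/(RT) = (72.2−103)×10³/(8.314×767) = -30800/6377 = -4.830.
k_D/k_U = (8.26×10^8/3.95×10^6)·exp(-4.830) = 209.1 × 0.007987 = 1.67.

1.67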